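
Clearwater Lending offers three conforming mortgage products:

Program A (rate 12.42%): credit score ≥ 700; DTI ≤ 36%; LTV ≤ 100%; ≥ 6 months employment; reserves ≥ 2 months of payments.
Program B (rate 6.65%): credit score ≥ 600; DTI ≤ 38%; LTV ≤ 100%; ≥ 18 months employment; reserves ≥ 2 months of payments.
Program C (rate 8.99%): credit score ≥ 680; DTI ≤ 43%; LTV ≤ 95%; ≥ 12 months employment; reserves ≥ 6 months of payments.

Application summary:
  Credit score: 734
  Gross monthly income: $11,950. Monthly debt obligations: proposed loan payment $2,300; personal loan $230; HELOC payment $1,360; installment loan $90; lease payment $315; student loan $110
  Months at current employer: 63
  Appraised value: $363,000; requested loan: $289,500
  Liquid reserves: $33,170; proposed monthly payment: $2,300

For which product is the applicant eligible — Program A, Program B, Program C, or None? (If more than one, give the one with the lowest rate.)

Total debts = (2,300 + 230 + 1,360 + 90 + 315 + 110) = 4,405; DTI = 4,405/11,950 = 36.9%.
LTV = 289,500/363,000 = 79.8%.
Reserves = 33,170/2,300 = 14.4 months.
Program A: score 734 ≥ 700; DTI 36.9% > 36%; LTV 79.8% ≤ 100%; employment 63 ≥ 6 mo; reserves 14.4 ≥ 2 mo → does not qualify.
Program B: score 734 ≥ 600; DTI 36.9% ≤ 38%; LTV 79.8% ≤ 100%; employment 63 ≥ 18 mo; reserves 14.4 ≥ 2 mo → qualifies.
Program C: score 734 ≥ 680; DTI 36.9% ≤ 43%; LTV 79.8% ≤ 95%; employment 63 ≥ 12 mo; reserves 14.4 ≥ 6 mo → qualifies.
Qualifying: Program B, Program C. Lowest rate is 6.65% → Program B.

Program B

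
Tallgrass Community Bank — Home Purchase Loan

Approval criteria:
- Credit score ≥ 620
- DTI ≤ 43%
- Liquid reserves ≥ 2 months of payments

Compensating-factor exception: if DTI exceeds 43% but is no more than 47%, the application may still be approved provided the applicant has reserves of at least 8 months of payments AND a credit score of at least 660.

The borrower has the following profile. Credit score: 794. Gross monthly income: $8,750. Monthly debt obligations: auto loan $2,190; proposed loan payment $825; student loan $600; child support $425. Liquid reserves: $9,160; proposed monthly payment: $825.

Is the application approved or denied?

Credit score 794 ≥ 620 (meets base)
Total debts = (2,190 + 825 + 600 + 425) = 4,040. DTI: 4,040 ÷ 8,750 = 46.2%, over the 43% base limit.
Liquid reserves cover 9,160/825 = 11.1 months — ≥ 2 required
46.2% falls in the override range (43%–47%), so the compensating-factor test applies.
Reserves 11.1 ≥ 8 months; credit score 794 ≥ 660.
Both compensating conditions met → exception applies.

Approved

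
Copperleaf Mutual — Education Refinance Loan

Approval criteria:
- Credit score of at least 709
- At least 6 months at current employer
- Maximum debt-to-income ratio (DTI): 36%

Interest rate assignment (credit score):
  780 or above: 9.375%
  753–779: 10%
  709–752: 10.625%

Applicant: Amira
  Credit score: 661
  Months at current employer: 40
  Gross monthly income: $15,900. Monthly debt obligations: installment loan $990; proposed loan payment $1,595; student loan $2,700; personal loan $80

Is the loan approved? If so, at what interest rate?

Credit score 661 < 709 (below minimum)
Total monthly debts = (990 + 1,595 + 2,700 + 80) = 5,365. Debt-to-income = 5,365/15,900 = 33.7% — meets 36% limit
Employment 40 ≥ 6 months
Not all requirements met → denied.

Denied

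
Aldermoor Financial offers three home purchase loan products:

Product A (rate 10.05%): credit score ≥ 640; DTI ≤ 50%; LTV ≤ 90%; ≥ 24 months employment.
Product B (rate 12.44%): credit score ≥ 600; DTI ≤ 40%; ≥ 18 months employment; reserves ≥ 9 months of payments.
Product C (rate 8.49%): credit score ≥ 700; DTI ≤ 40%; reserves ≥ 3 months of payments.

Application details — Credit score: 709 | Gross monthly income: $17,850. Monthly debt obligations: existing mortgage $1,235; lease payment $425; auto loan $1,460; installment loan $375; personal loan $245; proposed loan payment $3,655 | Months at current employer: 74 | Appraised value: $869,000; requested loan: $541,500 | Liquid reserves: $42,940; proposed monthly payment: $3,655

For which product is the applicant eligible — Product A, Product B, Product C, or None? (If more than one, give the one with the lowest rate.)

Product A

Total debts = (1,235 + 425 + 1,460 + 375 + 245 + 3,655) = 7,395; DTI = 7,395/17,850 = 41.4%.
LTV = 541,500/869,000 = 62.3%.
Reserves = 42,940/3,655 = 11.7 months.
Product A: score 709 ≥ 640; DTI 41.4% ≤ 50%; LTV 62.3% ≤ 90%; employment 74 ≥ 24 mo → qualifies.
Product B: score 709 ≥ 600; DTI 41.4% > 40%; employment 74 ≥ 18 mo; reserves 11.7 ≥ 9 mo → does not qualify.
Product C: score 709 ≥ 700; DTI 41.4% > 40%; reserves 11.7 ≥ 3 mo → does not qualify.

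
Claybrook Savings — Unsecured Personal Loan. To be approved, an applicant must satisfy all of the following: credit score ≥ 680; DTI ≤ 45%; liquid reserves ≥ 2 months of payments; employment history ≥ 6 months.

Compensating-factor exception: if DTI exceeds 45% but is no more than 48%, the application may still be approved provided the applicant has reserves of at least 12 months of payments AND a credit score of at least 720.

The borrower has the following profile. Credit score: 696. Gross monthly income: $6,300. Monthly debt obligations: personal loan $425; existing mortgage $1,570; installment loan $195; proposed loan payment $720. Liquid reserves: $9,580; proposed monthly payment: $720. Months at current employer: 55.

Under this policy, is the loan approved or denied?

Credit score 696 ≥ 680 (meets base)
Total debts = (425 + 1,570 + 195 + 720) = 2,910. DTI = 2,910/6,300 = 46.2% > 45% — standard DTI limit exceeded.
Reserves = 9,580/720 = 13.3 months ≥ 2
Employment 55 ≥ 6 months
DTI 46.2% is within the 45%–48% exception band; checking compensating factors.
Override check — reserves: 13.3 mo (ok); score: 696 (below 720).
Compensating-factor requirement not fully met.

Denied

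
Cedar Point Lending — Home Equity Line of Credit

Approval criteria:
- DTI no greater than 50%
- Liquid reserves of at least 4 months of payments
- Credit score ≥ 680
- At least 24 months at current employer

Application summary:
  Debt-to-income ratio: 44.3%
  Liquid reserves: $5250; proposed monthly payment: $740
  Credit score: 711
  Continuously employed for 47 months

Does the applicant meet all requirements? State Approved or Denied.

Approved

DTI 44.3% is within the 50% limit
Reserves = 5,250/740 = 7.1 months ≥ 4
Credit score 711 ≥ 680 (meets)
Employment 47 ≥ 24 months
All criteria satisfied.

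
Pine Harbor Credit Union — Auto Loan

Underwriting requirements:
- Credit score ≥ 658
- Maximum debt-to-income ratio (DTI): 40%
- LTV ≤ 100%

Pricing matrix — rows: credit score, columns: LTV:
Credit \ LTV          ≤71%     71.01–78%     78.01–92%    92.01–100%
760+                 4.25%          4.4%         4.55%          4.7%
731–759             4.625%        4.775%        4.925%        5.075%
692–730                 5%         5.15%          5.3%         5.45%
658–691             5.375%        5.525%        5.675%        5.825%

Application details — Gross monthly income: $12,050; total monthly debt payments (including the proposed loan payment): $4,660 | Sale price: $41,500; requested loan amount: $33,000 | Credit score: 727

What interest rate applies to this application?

Credit score 727 ≥ 658; DTI = 4,660/12,050 = 38.7% ≤ 40%
LTV: 33,000 ÷ 41,500 = 79.5%, within 100% cap
Row: 727 falls in 692–730. Column: 79.5% falls in 78.01–92%. Rate = 5.3%.

5.3%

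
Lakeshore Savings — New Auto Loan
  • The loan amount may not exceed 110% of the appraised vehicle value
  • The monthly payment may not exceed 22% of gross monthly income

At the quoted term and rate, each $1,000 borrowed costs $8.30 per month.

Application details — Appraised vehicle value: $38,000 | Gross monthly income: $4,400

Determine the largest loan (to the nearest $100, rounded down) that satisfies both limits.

$41,800

Payment cap: 22% × $4,400 = $968/month.
At $8.30 per $1,000, that supports 968/8.30 × 1,000 ≈ $116,626 → $116,600.
LTV cap: 110% × $38,000 = $41,800 → $41,800.
Binding constraint: loan-to-value.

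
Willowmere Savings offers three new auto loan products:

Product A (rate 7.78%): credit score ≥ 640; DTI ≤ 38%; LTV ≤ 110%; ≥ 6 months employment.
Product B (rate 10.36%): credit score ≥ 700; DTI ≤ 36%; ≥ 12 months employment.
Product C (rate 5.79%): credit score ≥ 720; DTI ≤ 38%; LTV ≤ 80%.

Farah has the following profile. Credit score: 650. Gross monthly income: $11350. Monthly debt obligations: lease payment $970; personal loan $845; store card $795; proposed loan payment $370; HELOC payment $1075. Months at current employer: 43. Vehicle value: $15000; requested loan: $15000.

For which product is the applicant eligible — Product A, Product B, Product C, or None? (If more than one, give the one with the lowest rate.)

Product A

Total debts = (970 + 845 + 795 + 370 + 1,075) = 4,055; DTI = 4,055/11,350 = 35.7%.
LTV = 15,000/15,000 = 100%.
Product A: score 650 ≥ 640; DTI 35.7% ≤ 38%; LTV 100% ≤ 110%; employment 43 ≥ 6 mo → qualifies.
Product B: score 650 < 700; DTI 35.7% ≤ 36%; employment 43 ≥ 12 mo → does not qualify.
Product C: score 650 < 720; DTI 35.7% ≤ 38%; LTV 100% > 80% → does not qualify.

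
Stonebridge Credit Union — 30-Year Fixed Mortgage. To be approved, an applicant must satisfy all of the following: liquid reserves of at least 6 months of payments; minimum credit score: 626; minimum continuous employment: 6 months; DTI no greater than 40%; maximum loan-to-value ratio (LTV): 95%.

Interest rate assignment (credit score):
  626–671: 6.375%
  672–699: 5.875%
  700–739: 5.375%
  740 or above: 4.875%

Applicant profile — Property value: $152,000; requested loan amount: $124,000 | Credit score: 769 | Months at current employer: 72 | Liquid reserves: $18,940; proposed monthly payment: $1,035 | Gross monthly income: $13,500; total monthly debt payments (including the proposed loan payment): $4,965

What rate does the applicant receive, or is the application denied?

Credit score 769 ≥ 626 (meets minimum)
Debt-to-income = 4,965/13,500 = 36.8% — meets 40% limit
LTV: 124,000 ÷ 152,000 = 81.6%, within 95% cap
Employment 72 ≥ 6 months
Reserves = 18,940/1,035 = 18.3 months ≥ 6
All requirements met. Score 769 falls in the 740 or above tier → 4.875%.

Approved at 4.875%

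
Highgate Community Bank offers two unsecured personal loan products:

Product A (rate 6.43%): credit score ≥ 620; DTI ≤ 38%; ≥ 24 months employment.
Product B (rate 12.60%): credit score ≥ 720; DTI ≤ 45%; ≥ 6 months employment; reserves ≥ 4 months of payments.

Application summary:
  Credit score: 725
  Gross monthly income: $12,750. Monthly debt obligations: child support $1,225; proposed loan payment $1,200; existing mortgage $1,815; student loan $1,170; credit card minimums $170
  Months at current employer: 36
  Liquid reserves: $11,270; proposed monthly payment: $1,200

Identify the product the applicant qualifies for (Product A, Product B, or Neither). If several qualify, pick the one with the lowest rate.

Total debts = (1,225 + 1,200 + 1,815 + 1,170 + 170) = 5,580; DTI = 5,580/12,750 = 43.8%.
Reserves = 11,270/1,200 = 9.4 months.
Product A: score 725 ≥ 620; DTI 43.8% > 38%; employment 36 ≥ 24 mo → does not qualify.
Product B: score 725 ≥ 720; DTI 43.8% ≤ 45%; employment 36 ≥ 6 mo; reserves 9.4 ≥ 4 mo → qualifies.

Product B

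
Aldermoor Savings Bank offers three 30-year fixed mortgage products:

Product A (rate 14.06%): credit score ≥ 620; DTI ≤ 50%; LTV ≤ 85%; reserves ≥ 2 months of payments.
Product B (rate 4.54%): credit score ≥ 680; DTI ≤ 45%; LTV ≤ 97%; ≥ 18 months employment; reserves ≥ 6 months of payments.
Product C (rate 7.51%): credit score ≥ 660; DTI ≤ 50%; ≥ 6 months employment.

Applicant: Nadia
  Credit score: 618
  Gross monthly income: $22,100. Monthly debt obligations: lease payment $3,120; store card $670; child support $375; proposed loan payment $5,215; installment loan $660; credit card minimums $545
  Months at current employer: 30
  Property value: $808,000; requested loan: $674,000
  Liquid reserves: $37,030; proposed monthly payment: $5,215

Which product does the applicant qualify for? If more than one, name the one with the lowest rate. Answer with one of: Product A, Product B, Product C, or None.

Total debts = (3,120 + 670 + 375 + 5,215 + 660 + 545) = 10,585; DTI = 10,585/22,100 = 47.9%.
LTV = 674,000/808,000 = 83.4%.
Reserves = 37,030/5,215 = 7.1 months.
Product A: score 618 < 620; DTI 47.9% ≤ 50%; LTV 83.4% ≤ 85%; reserves 7.1 ≥ 2 mo → does not qualify.
Product B: score 618 < 680; DTI 47.9% > 45%; LTV 83.4% ≤ 97%; employment 30 ≥ 18 mo; reserves 7.1 ≥ 6 mo → does not qualify.
Product C: score 618 < 660; DTI 47.9% ≤ 50%; employment 30 ≥ 6 mo → does not qualify.

None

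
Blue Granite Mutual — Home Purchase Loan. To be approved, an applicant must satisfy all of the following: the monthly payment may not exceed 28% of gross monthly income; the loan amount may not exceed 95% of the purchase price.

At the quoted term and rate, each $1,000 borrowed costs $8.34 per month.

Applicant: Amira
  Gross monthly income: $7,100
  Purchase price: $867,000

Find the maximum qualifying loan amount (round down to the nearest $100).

Payment cap: 28% × $7,100 = $1,988/month.
At $8.34 per $1,000, that supports 1,988/8.34 × 1,000 ≈ $238,369 → $238,300.
LTV cap: 95% × $867,000 = $823,650 → $823,600.
Binding constraint: payment-to-income.

$238,300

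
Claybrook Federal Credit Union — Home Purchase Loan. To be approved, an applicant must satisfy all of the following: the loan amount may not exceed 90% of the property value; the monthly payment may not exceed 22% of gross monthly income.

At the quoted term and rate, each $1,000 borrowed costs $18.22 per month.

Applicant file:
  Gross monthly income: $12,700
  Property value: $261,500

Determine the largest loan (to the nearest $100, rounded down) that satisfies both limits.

$153,300

Payment cap: 22% × $12,700 = $2,794/month.
At $18.22 per $1,000, that supports 2,794/18.22 × 1,000 ≈ $153,347 → $153,300.
LTV cap: 90% × $261,500 = $235,350 → $235,300.
Binding constraint: payment-to-income.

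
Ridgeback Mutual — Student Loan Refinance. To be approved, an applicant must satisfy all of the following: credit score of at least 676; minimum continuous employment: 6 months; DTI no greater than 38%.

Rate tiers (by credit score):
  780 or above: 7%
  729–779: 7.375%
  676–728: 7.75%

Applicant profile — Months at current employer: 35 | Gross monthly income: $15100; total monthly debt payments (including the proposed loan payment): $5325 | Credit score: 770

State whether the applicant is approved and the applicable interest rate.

Approved at 7.375%

Credit score 770 ≥ 676 (meets minimum)
DTI: 5,325 ÷ 15,100 = 35.3%, within the 38% cap
Employment 35 ≥ 6 months
All requirements met. Score 770 falls in the 729–779 tier → 7.375%.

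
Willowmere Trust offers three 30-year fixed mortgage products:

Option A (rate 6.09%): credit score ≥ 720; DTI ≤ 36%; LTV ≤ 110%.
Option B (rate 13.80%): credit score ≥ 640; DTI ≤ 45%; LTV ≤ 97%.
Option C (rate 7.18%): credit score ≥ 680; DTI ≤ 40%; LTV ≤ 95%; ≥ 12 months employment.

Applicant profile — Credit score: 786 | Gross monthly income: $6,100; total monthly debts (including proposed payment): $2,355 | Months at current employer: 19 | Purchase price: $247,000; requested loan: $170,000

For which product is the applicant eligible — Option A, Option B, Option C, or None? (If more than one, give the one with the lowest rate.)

DTI = 2,355/6,100 = 38.6%.
LTV = 170,000/247,000 = 68.8%.
Option A: score 786 ≥ 720; DTI 38.6% > 36%; LTV 68.8% ≤ 110% → does not qualify.
Option B: score 786 ≥ 640; DTI 38.6% ≤ 45%; LTV 68.8% ≤ 97% → qualifies.
Option C: score 786 ≥ 680; DTI 38.6% ≤ 40%; LTV 68.8% ≤ 95%; employment 19 ≥ 12 mo → qualifies.
Qualifying: Option B, Option C. Lowest rate is 7.18% → Option C.

Option C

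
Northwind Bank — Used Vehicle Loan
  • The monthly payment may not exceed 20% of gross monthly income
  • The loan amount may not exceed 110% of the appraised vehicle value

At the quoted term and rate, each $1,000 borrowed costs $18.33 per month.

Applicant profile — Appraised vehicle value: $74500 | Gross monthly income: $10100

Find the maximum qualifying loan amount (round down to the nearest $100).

Payment cap: 20% × $10,100 = $2,020/month.
At $18.33 per $1,000, that supports 2,020/18.33 × 1,000 ≈ $110,201 → $110,200.
LTV cap: 110% × $74,500 = $81,950 → $81,900.
Binding constraint: loan-to-value.

$81,900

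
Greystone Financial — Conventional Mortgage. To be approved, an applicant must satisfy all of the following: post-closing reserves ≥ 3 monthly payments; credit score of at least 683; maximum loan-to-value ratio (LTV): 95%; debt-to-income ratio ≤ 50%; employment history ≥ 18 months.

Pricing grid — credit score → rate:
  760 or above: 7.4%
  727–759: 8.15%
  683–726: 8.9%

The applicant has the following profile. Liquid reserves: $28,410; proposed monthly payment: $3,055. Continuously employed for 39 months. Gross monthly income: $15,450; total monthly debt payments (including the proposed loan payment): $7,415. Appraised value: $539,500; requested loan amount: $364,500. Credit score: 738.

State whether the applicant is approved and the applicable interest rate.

Credit score 738 ≥ 683 (meets minimum)
DTI = 7,415/15,450 = 48% ≤ 50%
LTV = 364,500/539,500 = 67.6% ≤ 95%
Reserves = 28,410/3,055 = 9.3 months ≥ 3
Employment 39 ≥ 18 months
All requirements met. Score 738 falls in the 727–759 tier → 8.15%.

Approved at 8.15%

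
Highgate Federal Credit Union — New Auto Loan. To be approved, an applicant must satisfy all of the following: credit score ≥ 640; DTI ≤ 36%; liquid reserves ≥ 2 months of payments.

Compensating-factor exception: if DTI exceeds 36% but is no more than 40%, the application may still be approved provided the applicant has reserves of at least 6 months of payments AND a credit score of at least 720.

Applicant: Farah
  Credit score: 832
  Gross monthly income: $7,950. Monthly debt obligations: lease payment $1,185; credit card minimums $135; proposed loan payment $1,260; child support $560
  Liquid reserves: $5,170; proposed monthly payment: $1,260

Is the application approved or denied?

Denied

Credit score 832 ≥ 640 (meets base)
Total debts = (1,185 + 135 + 1,260 + 560) = 3,140. DTI = 3,140/7,950 = 39.5% > 36% — standard DTI limit exceeded.
Liquid reserves cover 5,170/1,260 = 4.1 months — ≥ 2 required
DTI 39.5% is within the 36%–40% exception band; checking compensating factors.
Reserves 4.1 < 6 months; credit score 832 ≥ 720.
Compensating-factor requirement not fully met.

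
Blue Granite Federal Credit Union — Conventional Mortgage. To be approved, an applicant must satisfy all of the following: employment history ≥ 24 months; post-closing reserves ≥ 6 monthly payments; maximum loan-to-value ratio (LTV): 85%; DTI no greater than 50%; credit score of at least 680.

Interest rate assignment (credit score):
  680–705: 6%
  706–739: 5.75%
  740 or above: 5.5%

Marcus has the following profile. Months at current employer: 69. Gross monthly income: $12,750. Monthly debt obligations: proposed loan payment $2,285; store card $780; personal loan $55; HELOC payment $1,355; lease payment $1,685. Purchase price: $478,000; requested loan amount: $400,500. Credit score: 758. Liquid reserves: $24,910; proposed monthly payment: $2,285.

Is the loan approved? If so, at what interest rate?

Credit score 758 ≥ 680 (meets minimum)
LTV = 400,500/478,000 = 83.8% ≤ 85%
Employment 69 ≥ 24 months
Reserves: 24,910 ÷ 2,285 = 10.9 months (meets 6-month minimum)
Total monthly debts = (2,285 + 780 + 55 + 1,355 + 1,685) = 6,160. DTI: 6,160 ÷ 12,750 = 48.3%, within the 50% cap
All requirements met. Score 758 falls in the 740 or above tier → 5.5%.

Approved at 5.5%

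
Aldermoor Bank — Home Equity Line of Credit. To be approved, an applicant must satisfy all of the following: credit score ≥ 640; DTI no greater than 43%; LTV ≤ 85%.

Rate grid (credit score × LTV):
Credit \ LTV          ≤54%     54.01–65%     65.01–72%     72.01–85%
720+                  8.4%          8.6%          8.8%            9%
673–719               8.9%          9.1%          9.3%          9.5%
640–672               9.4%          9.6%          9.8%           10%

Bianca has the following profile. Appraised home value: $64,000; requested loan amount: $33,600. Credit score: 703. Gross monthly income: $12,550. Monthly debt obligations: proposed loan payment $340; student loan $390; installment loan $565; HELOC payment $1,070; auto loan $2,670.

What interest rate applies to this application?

8.9%

Credit score 703 ≥ 640; Total monthly debts = (340 + 390 + 565 + 1,070 + 2,670) = 5,035. Debt-to-income = 5,035/12,550 = 40.1% — meets 43% limit
Loan-to-value = 33,600/64,000 = 52.5% — pass (85% max)
Row: 703 falls in 673–719. Column: 52.5% falls in ≤54%. Rate = 8.9%.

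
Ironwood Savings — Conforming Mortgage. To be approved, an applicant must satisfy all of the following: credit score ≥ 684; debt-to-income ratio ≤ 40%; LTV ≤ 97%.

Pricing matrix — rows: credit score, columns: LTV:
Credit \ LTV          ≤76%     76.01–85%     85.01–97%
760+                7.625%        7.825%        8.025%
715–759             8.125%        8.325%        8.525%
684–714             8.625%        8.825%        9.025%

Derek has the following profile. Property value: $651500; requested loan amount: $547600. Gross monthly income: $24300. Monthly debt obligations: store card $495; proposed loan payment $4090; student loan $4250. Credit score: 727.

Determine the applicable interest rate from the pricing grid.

8.325%

Credit score 727 ≥ 684; Total monthly debts = (495 + 4,090 + 4,250) = 8,835. Debt-to-income = 8,835/24,300 = 36.4% — meets 40% limit
LTV: 547,600 ÷ 651,500 = 84.1%, within 97% cap
Score 727 is in the 715–759 band; LTV 84.1% is in the 76.01–85% band → 8.325%.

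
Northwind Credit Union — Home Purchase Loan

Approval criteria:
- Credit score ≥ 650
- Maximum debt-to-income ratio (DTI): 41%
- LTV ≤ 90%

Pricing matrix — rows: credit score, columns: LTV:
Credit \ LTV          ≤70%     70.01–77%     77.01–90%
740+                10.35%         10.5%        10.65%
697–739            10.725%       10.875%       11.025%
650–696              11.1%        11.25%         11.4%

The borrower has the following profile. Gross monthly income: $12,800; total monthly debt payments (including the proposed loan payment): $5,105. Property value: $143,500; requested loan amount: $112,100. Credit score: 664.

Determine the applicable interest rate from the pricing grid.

11.4%

Credit score 664 ≥ 650; DTI: 5,105 ÷ 12,800 = 39.9%, within the 41% cap
LTV = 112,100/143,500 = 78.1% ≤ 90%
Row: 664 falls in 650–696. Column: 78.1% falls in 77.01–90%. Rate = 11.4%.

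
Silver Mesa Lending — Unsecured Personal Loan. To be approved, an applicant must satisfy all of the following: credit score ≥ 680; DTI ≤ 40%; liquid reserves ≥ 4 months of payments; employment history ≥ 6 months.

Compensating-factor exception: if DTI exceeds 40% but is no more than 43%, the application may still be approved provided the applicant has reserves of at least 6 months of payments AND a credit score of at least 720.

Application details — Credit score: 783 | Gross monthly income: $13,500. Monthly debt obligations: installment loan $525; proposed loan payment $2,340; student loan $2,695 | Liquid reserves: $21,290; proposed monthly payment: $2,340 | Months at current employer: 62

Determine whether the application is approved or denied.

Credit score 783 ≥ 680 (meets base)
Total debts = (525 + 2,340 + 2,695) = 5,560. DTI: 5,560 ÷ 13,500 = 41.2%, over the 40% base limit.
Reserves: 21,290 ÷ 2,340 = 9.1 months (meets 4-month minimum)
Employment 62 ≥ 6 months
DTI 41.2% is within the 40%–43% exception band; checking compensating factors.
Reserves 9.1 ≥ 6 months; credit score 783 ≥ 720.
Both compensating conditions met → exception applies.

Approved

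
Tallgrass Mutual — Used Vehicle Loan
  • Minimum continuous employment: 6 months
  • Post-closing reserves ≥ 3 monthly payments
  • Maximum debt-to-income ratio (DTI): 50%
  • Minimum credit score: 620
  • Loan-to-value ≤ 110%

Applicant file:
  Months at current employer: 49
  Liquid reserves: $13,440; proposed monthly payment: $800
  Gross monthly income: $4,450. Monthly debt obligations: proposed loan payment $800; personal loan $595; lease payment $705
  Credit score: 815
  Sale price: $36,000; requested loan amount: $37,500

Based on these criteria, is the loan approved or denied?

Approved

Employment 49 ≥ 6 months
Reserves: 13,440 ÷ 800 = 16.8 months (meets 3-month minimum)
Total monthly debts = (800 + 595 + 705) = 2,100. Debt-to-income = 2,100/4,450 = 47.2% — meets 50% limit
Credit score 815 ≥ 620 (meets)
LTV: 37,500 ÷ 36,000 = 104.2%, within 110% cap
All criteria satisfied.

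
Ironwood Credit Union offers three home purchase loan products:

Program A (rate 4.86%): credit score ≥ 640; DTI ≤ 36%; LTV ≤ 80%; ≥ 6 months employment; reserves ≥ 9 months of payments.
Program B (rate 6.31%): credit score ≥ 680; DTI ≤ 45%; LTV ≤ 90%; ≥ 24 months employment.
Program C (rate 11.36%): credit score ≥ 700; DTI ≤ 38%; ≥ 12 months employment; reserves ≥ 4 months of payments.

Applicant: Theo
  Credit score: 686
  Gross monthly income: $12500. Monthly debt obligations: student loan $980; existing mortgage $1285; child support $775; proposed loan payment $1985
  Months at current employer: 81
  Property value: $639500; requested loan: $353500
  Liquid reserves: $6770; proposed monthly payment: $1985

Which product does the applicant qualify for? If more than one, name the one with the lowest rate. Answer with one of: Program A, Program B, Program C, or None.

Program B

Total debts = (980 + 1,285 + 775 + 1,985) = 5,025; DTI = 5,025/12,500 = 40.2%.
LTV = 353,500/639,500 = 55.3%.
Reserves = 6,770/1,985 = 3.4 months.
Program A: score 686 ≥ 640; DTI 40.2% > 36%; LTV 55.3% ≤ 80%; employment 81 ≥ 6 mo; reserves 3.4 < 9 mo → does not qualify.
Program B: score 686 ≥ 680; DTI 40.2% ≤ 45%; LTV 55.3% ≤ 90%; employment 81 ≥ 24 mo → qualifies.
Program C: score 686 < 700; DTI 40.2% > 38%; employment 81 ≥ 12 mo; reserves 3.4 < 4 mo → does not qualify.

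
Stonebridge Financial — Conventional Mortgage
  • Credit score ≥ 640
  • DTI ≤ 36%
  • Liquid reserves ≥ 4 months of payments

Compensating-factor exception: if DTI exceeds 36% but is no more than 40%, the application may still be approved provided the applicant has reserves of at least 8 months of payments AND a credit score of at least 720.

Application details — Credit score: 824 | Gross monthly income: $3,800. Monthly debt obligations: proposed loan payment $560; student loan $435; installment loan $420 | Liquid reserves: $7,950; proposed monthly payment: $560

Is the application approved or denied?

Credit score 824 ≥ 640 (meets base)
Total debts = (560 + 435 + 420) = 1,415. DTI: 1,415 ÷ 3,800 = 37.2%, over the 36% base limit.
Reserves = 7,950/560 = 14.2 months ≥ 4
DTI 37.2% is within the 36%–40% exception band; checking compensating factors.
Override check — reserves: 14.2 mo (ok); score: 824 (ok).
Both compensating conditions met → exception applies.

Approved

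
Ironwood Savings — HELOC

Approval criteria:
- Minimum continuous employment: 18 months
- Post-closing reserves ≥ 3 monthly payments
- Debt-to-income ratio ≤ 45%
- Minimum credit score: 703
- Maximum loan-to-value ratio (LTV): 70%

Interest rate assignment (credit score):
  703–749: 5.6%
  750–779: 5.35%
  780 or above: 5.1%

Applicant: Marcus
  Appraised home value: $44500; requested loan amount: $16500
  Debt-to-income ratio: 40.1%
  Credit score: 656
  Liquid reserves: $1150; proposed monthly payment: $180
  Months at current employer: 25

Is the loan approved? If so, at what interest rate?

Credit score 656 < 703 (below minimum)
Employment 25 ≥ 18 months
Debt-to-income 40.1% vs 45% cap — pass
Loan-to-value = 16,500/44,500 = 37.1% — pass (70% max)
Reserves: 1,150 ÷ 180 = 6.4 months (meets 3-month minimum)
Not all requirements met → denied.

Denied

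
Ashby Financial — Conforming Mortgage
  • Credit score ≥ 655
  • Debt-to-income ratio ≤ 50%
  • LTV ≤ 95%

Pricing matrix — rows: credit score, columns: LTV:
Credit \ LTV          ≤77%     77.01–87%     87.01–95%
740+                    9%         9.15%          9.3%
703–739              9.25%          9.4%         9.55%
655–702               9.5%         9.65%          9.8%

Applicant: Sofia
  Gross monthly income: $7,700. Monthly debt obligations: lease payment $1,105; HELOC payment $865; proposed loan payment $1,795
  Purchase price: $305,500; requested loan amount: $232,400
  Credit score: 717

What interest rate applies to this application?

Credit score 717 ≥ 655; Total monthly debts = (1,105 + 865 + 1,795) = 3,765. DTI = 3,765/7,700 = 48.9% ≤ 50%
Loan-to-value = 232,400/305,500 = 76.1% — pass (95% max)
Credit 717 → row 703–739; LTV 76.1% → column ≤77%. Grid cell → 9.25%.

9.25%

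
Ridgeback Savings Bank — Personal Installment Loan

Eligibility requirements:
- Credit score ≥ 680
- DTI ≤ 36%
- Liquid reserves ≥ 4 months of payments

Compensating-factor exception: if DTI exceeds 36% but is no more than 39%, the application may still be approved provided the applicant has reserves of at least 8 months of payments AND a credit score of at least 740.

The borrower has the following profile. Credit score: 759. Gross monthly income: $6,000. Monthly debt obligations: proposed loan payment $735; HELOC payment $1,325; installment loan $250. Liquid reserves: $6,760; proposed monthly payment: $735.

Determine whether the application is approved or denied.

Credit score 759 ≥ 680 (meets base)
Total debts = (735 + 1,325 + 250) = 2,310. DTI: 2,310 ÷ 6,000 = 38.5%, over the 36% base limit.
Liquid reserves cover 6,760/735 = 9.2 months — ≥ 4 required
38.5% falls in the override range (36%–39%), so the compensating-factor test applies.
Override check — reserves: 9.2 mo (ok); score: 759 (ok).
Both compensating conditions met → exception applies.

Approved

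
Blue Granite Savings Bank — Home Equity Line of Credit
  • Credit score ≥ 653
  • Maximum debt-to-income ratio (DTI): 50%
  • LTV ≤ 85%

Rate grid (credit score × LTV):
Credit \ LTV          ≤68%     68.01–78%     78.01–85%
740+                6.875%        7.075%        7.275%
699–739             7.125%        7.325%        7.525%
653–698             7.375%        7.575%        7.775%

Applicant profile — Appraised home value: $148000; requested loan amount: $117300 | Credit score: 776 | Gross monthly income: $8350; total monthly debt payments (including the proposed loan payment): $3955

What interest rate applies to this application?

7.275%

Credit score 776 ≥ 653; DTI = 3,955/8,350 = 47.4% ≤ 50%
LTV = 117,300/148,000 = 79.3% ≤ 85%
Score 776 is in the 740+ band; LTV 79.3% is in the 78.01–85% band → 7.275%.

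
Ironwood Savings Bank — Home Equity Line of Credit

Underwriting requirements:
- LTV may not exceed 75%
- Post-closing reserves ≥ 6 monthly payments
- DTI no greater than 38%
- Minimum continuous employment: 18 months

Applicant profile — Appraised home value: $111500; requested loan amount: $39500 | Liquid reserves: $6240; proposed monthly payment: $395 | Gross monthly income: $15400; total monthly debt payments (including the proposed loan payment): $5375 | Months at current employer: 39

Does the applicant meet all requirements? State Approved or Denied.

Approved

Loan-to-value = 39,500/111,500 = 35.4% — pass (75% max)
Reserves = 6,240/395 = 15.8 months ≥ 6
DTI = 5,375/15,400 = 34.9% ≤ 38%
Employment 39 ≥ 18 months
All criteria satisfied.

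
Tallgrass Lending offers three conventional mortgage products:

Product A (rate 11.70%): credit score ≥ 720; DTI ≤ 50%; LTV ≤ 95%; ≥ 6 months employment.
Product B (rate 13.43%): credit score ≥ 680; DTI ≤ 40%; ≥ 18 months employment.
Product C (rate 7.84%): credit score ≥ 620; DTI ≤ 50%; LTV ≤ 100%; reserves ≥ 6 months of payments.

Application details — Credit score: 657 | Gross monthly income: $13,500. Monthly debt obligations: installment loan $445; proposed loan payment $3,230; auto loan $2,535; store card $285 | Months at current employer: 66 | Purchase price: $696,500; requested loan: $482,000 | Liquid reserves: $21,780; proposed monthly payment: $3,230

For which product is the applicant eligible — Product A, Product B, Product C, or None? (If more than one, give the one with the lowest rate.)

Product C

Total debts = (445 + 3,230 + 2,535 + 285) = 6,495; DTI = 6,495/13,500 = 48.1%.
LTV = 482,000/696,500 = 69.2%.
Reserves = 21,780/3,230 = 6.7 months.
Product A: score 657 < 720; DTI 48.1% ≤ 50%; LTV 69.2% ≤ 95%; employment 66 ≥ 6 mo → does not qualify.
Product B: score 657 < 680; DTI 48.1% > 40%; employment 66 ≥ 18 mo → does not qualify.
Product C: score 657 ≥ 620; DTI 48.1% ≤ 50%; LTV 69.2% ≤ 100%; reserves 6.7 ≥ 6 mo → qualifies.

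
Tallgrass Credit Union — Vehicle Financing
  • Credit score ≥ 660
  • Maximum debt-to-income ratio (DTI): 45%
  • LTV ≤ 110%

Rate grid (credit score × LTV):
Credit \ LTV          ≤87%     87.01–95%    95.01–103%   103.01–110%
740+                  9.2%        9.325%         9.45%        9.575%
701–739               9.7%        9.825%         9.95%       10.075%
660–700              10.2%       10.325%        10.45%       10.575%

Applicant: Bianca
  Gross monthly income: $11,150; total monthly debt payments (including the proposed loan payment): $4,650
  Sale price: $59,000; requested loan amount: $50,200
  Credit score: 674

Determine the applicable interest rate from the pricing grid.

Credit score 674 ≥ 660; DTI = 4,650/11,150 = 41.7% ≤ 45%
Loan-to-value = 50,200/59,000 = 85.1% — pass (110% max)
Credit 674 → row 660–700; LTV 85.1% → column ≤87%. Grid cell → 10.2%.

10.2%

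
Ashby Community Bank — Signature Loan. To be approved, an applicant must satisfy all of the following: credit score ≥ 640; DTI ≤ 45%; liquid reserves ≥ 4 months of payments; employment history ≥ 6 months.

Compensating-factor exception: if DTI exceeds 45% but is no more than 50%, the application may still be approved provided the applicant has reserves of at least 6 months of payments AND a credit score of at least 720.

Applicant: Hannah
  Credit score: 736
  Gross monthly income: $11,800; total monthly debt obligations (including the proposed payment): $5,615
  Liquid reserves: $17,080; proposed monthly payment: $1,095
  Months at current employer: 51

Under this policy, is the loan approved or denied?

Approved

Credit score 736 ≥ 640 (meets base)
DTI = 5,615/11,800 = 47.6% > 45% — standard DTI limit exceeded.
Reserves = 17,080/1,095 = 15.6 months ≥ 4
Employment 51 ≥ 6 months
DTI 47.6% is within the 45%–50% exception band; checking compensating factors.
Override check — reserves: 15.6 mo (ok); score: 736 (ok).
Both compensating conditions met → exception applies.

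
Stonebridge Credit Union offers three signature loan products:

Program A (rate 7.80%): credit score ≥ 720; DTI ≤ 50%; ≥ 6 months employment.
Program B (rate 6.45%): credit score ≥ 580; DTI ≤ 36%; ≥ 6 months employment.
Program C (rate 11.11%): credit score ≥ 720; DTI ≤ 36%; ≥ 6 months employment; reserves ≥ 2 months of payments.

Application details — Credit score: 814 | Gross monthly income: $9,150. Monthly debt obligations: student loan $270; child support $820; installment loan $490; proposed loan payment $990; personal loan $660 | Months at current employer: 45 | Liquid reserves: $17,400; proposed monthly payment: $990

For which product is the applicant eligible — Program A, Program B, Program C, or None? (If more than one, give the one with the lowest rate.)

Total debts = (270 + 820 + 490 + 990 + 660) = 3,230; DTI = 3,230/9,150 = 35.3%.
Reserves = 17,400/990 = 17.6 months.
Program A: score 814 ≥ 720; DTI 35.3% ≤ 50%; employment 45 ≥ 6 mo → qualifies.
Program B: score 814 ≥ 580; DTI 35.3% ≤ 36%; employment 45 ≥ 6 mo → qualifies.
Program C: score 814 ≥ 720; DTI 35.3% ≤ 36%; employment 45 ≥ 6 mo; reserves 17.6 ≥ 2 mo → qualifies.
Qualifying: Program A, Program B, Program C. Lowest rate is 6.45% → Program B.

Program B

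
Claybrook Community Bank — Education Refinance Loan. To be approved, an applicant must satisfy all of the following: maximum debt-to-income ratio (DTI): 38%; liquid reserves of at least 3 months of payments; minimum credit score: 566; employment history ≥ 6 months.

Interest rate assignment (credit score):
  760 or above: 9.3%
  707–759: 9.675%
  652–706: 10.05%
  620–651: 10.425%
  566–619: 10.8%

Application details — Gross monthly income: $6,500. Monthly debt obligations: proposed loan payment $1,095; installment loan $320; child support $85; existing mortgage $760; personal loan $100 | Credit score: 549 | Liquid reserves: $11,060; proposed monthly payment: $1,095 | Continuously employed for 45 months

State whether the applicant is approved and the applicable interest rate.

Credit score 549 < 566 (below minimum)
Reserves: 11,060 ÷ 1,095 = 10.1 months (meets 3-month minimum)
Employment 45 ≥ 6 months
Total monthly debts = (1,095 + 320 + 85 + 760 + 100) = 2,360. Debt-to-income = 2,360/6,500 = 36.3% — meets 38% limit
Not all requirements met → denied.

Denied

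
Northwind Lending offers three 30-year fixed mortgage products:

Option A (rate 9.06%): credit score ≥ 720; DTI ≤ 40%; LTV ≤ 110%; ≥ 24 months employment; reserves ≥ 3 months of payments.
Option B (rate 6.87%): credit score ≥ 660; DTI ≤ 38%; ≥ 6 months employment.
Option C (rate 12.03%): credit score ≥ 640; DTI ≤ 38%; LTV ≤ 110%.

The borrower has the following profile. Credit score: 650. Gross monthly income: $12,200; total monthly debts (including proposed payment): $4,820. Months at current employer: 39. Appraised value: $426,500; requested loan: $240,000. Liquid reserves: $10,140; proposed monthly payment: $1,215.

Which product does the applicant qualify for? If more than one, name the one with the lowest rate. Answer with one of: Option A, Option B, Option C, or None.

None

DTI = 4,820/12,200 = 39.5%.
LTV = 240,000/426,500 = 56.3%.
Reserves = 10,140/1,215 = 8.3 months.
Option A: score 650 < 720; DTI 39.5% ≤ 40%; LTV 56.3% ≤ 110%; employment 39 ≥ 24 mo; reserves 8.3 ≥ 3 mo → does not qualify.
Option B: score 650 < 660; DTI 39.5% > 38%; employment 39 ≥ 6 mo → does not qualify.
Option C: score 650 ≥ 640; DTI 39.5% > 38%; LTV 56.3% ≤ 110% → does not qualify.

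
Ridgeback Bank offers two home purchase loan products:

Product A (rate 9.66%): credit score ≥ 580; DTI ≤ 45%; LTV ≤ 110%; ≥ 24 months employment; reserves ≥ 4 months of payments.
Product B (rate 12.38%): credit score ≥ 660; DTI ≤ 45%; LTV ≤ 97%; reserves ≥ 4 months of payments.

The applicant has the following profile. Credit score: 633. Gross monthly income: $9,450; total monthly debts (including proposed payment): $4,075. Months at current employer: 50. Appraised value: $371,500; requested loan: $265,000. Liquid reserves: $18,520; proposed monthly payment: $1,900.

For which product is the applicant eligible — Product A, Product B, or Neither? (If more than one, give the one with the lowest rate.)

Product A

DTI = 4,075/9,450 = 43.1%.
LTV = 265,000/371,500 = 71.3%.
Reserves = 18,520/1,900 = 9.7 months.
Product A: score 633 ≥ 580; DTI 43.1% ≤ 45%; LTV 71.3% ≤ 110%; employment 50 ≥ 24 mo; reserves 9.7 ≥ 4 mo → qualifies.
Product B: score 633 < 660; DTI 43.1% ≤ 45%; LTV 71.3% ≤ 97%; reserves 9.7 ≥ 4 mo → does not qualify.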